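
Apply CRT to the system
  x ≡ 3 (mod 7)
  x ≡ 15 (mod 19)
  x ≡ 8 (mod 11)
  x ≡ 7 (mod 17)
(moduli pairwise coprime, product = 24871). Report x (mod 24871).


Product of moduli M = 7 · 19 · 11 · 17 = 24871.
Merge one congruence at a time:
  Start: x ≡ 3 (mod 7).
  Combine with x ≡ 15 (mod 19); new modulus lcm = 133.
    Write x = 3 + 7·t and substitute into x ≡ 15 (mod 19): 7·t ≡ 15 − 3 = 12 (mod 19).
    The inverse of 7 mod 19 is 11 (since 7·11 = 77 = 4·19 + 1), so t ≡ 11·12 = 132 ≡ 18 (mod 19).
    Then x = 3 + 7·18 = 129, valid modulo lcm(7, 19) = 133: x ≡ 129 (mod 133).
  Combine with x ≡ 8 (mod 11); new modulus lcm = 1463.
    Write x = 129 + 133·t and substitute into x ≡ 8 (mod 11): 133·t ≡ 8 − 129 = -121 (mod 11).
    Reduce coefficients mod 11: 1·t ≡ 0 (mod 11).
    So t ≡ 0 (mod 11).
    Then x = 129 + 133·0 = 129, valid modulo lcm(133, 11) = 1463: x ≡ 129 (mod 1463).
  Combine with x ≡ 7 (mod 17); new modulus lcm = 24871.
    Write x = 129 + 1463·t and substitute into x ≡ 7 (mod 17): 1463·t ≡ 7 − 129 = -122 (mod 17).
    Reduce coefficients mod 17: 1·t ≡ 14 (mod 17).
    So t ≡ 14 (mod 17).
    Then x = 129 + 1463·14 = 20611, valid modulo lcm(1463, 17) = 24871: x ≡ 20611 (mod 24871).
Verify against each original: 20611 mod 7 = 3, 20611 mod 19 = 15, 20611 mod 11 = 8, 20611 mod 17 = 7.

x ≡ 20611 (mod 24871).


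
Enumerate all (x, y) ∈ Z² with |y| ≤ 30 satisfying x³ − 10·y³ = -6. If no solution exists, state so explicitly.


The equation is x³ - 10y³ = -6. For fixed y, x³ = 10·y³ − 6, so a solution requires the RHS to be a perfect cube.
Strategy: iterate y from -30 to 30, compute RHS = 10·y³ − 6, and check whether it is a (positive or negative) perfect cube.
Check small values of y:
  y = 0: RHS = -6 is not a perfect cube.
  y = 1: RHS = 4 is not a perfect cube.
  y = -1: RHS = -16 is not a perfect cube.
  y = 2: RHS = 74 is not a perfect cube.
  y = -2: RHS = -86 is not a perfect cube.
  y = 3: RHS = 264 is not a perfect cube.
  y = -3: RHS = -276 is not a perfect cube.
Continuing the search up to |y| = 30 finds no solutions either.
No (x, y) in the scanned range satisfies the equation.

No integer solutions with |y| ≤ 30.


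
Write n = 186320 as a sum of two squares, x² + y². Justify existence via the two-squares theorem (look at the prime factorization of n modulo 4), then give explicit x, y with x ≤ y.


Step 1: Factor n = 186320 = 2^4 · 5 · 17 · 137.
Step 2: Check the mod-4 condition on each prime factor: 2 = 2 (special); 5 ≡ 1 (mod 4), exponent 1; 17 ≡ 1 (mod 4), exponent 1; 137 ≡ 1 (mod 4), exponent 1.
All primes ≡ 3 (mod 4) appear to even exponent (or don't appear), so by the two-squares theorem n IS expressible as a sum of two squares.
Step 3: Build a representation. Group n = k² · m with k = 4 and m = 5 · 17 · 137 = 11645 (a product of primes ≡ 1 (mod 4)); a representation of m scales to one of n via (k·x)² + (k·y)² = k²(x² + y²). Each prime p ≡ 1 (mod 4) is itself a sum of two squares; find a² by testing p − a² for a perfect square:
  5: 5 − 1² = 4 = 2² ⇒ 5 = 1² + 2².
  17: 17 − 1² = 16 = 4² ⇒ 17 = 1² + 4².
  137: 137 − 1² = 136, 137 − 2² = 133, 137 − 3² = 128, 137 − 4² = 121 = 11² ⇒ 137 = 4² + 11².
  Combine using the Brahmagupta–Fibonacci identity (a² + b²)(c² + d²) = (ac − bd)² + (ad + bc)² = (ac + bd)² + (ad − bc)²:
  5 · 17 = 85: from (1² + 2²)(1² + 4²), take (1·1 − 2·4, 1·4 + 2·1) = (1 − 8, 4 + 2) = (-7, 6); dropping signs (only squares matter) gives (7, 6); check 7² + 6² = 49 + 36 = 85 ✓.
  85 · 137 = 11645: from (7² + 6²)(4² + 11²), take (7·4 − 6·11, 7·11 + 6·4) = (28 − 66, 77 + 24) = (-38, 101); dropping signs (only squares matter) gives (38, 101); check 38² + 101² = 1444 + 10201 = 11645 ✓.
  Scale by k = 4: (4·38, 4·101) = (152, 404).
Step 4: Order so x ≤ y and verify: 152² + 404² = 23104 + 163216 = 186320 = n. ✓

n = 186320 = 152² + 404² (one valid representation with x ≤ y).


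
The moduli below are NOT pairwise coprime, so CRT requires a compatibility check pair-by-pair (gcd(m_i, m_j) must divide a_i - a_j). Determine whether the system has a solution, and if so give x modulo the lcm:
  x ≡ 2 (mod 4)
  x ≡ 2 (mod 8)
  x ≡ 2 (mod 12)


Moduli 4, 8, 12 are not pairwise coprime, so CRT works modulo lcm(m_i) when all pairwise compatibility conditions hold.
Pairwise compatibility: gcd(m_i, m_j) must divide a_i - a_j for every pair.
Merge one congruence at a time:
  Start: x ≡ 2 (mod 4).
  Combine with x ≡ 2 (mod 8): gcd(4, 8) = 4; 2 - 2 = 0, which IS divisible by 4, so compatible.
    Write x = 2 + 4·t and substitute into x ≡ 2 (mod 8): 4·t ≡ 2 − 2 = 0 (mod 8).
    Divide the congruence (and modulus) by g = 4: 1·t ≡ 0 (mod 2).
    So t ≡ 0 (mod 2).
    Then x = 2 + 4·0 = 2, valid modulo lcm(4, 8) = 8: x ≡ 2 (mod 8).
  Combine with x ≡ 2 (mod 12): gcd(8, 12) = 4; 2 - 2 = 0, which IS divisible by 4, so compatible.
    Write x = 2 + 8·t and substitute into x ≡ 2 (mod 12): 8·t ≡ 2 − 2 = 0 (mod 12).
    Divide the congruence (and modulus) by g = 4: 2·t ≡ 0 (mod 3).
    The inverse of 2 mod 3 is 2 (since 2·2 = 4 = 1·3 + 1), so t ≡ 2·0 = 0 ≡ 0 (mod 3).
    Then x = 2 + 8·0 = 2, valid modulo lcm(8, 12) = 24: x ≡ 2 (mod 24).
Verify: 2 mod 4 = 2, 2 mod 8 = 2, 2 mod 12 = 2.

x ≡ 2 (mod 24).


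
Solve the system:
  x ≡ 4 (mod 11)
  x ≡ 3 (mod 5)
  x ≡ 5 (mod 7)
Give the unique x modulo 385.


Moduli 11, 5, 7 are pairwise coprime; by CRT there is a unique solution modulo M = 11 · 5 · 7 = 385.
Solve pairwise, accumulating the modulus:
  Start with x ≡ 4 (mod 11).
  Combine with x ≡ 3 (mod 5): since gcd(11, 5) = 1, we get a unique residue mod 55.
    Write x = 4 + 11·t and substitute into x ≡ 3 (mod 5): 11·t ≡ 3 − 4 = -1 (mod 5).
    Reduce coefficients mod 5: 1·t ≡ 4 (mod 5).
    So t ≡ 4 (mod 5).
    Then x = 4 + 11·4 = 48, valid modulo lcm(11, 5) = 55: x ≡ 48 (mod 55).
  Combine with x ≡ 5 (mod 7): since gcd(55, 7) = 1, we get a unique residue mod 385.
    Write x = 48 + 55·t and substitute into x ≡ 5 (mod 7): 55·t ≡ 5 − 48 = -43 (mod 7).
    Reduce coefficients mod 7: 6·t ≡ 6 (mod 7).
    The inverse of 6 mod 7 is 6 (since 6·6 = 36 = 5·7 + 1), so t ≡ 6·6 = 36 ≡ 1 (mod 7).
    Then x = 48 + 55·1 = 103, valid modulo lcm(55, 7) = 385: x ≡ 103 (mod 385).
Verify: 103 mod 11 = 4 ✓, 103 mod 5 = 3 ✓, 103 mod 7 = 5 ✓.

x ≡ 103 (mod 385).


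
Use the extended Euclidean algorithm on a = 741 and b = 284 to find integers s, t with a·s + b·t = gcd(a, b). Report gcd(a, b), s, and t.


Euclidean algorithm on (741, 284) — divide until remainder is 0:
  741 = 2 · 284 + 173
  284 = 1 · 173 + 111
  173 = 1 · 111 + 62
  111 = 1 · 62 + 49
  62 = 1 · 49 + 13
  49 = 3 · 13 + 10
  13 = 1 · 10 + 3
  10 = 3 · 3 + 1
  3 = 3 · 1 + 0
gcd(741, 284) = 1.
Track Bezout coefficients alongside the remainders: start with r₀ = 741 = a·1 + b·0 (s = 1, t = 0) and r₁ = 284 = a·0 + b·1 (s = 0, t = 1); each new remainder r_{k+1} = r_{k-1} − q_k·r_k inherits s_{k+1} = s_{k-1} − q_k·s_k, t_{k+1} = t_{k-1} − q_k·t_k, so r_k = a·s_k + b·t_k at every step:
  q = 2: r = 173, s = 1 − 2·0 = 1, t = 0 − 2·1 = -2  (check: 741·1 + 284·(-2) = 173)
  q = 1: r = 111, s = 0 − 1·1 = -1, t = 1 − 1·(-2) = 3  (check: 741·(-1) + 284·3 = 111)
  q = 1: r = 62, s = 1 − 1·(-1) = 2, t = -2 − 1·3 = -5  (check: 741·2 + 284·(-5) = 62)
  q = 1: r = 49, s = -1 − 1·2 = -3, t = 3 − 1·(-5) = 8  (check: 741·(-3) + 284·8 = 49)
  q = 1: r = 13, s = 2 − 1·(-3) = 5, t = -5 − 1·8 = -13  (check: 741·5 + 284·(-13) = 13)
  q = 3: r = 10, s = -3 − 3·5 = -18, t = 8 − 3·(-13) = 47  (check: 741·(-18) + 284·47 = 10)
  q = 1: r = 3, s = 5 − 1·(-18) = 23, t = -13 − 1·47 = -60  (check: 741·23 + 284·(-60) = 3)
  q = 3: r = 1, s = -18 − 3·23 = -87, t = 47 − 3·(-60) = 227  (check: 741·(-87) + 284·227 = 1)
The row with r = 1 (the gcd) gives the Bezout coefficients s = -87, t = 227.
Result: 741 · (-87) + 284 · (227) = 1.

gcd(741, 284) = 1; s = -87, t = 227 (check: 741·(-87) + 284·227 = 1).


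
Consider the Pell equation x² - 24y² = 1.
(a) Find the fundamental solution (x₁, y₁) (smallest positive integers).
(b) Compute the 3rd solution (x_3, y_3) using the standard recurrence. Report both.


Step 1: Find the fundamental solution (x₁, y₁) of x² - 24y² = 1.
  Expand √24 as a continued fraction. a₀ = ⌊√24⌋ = 4; iterate m_{k+1} = d_k·a_k − m_k, d_{k+1} = (24 − m_{k+1}²)/d_k, a_{k+1} = ⌊(a₀ + m_{k+1})/d_{k+1}⌋ (starting m₀ = 0, d₀ = 1), with convergents p_k = a_k·p_{k-1} + p_{k-2}, q_k = a_k·q_{k-1} + q_{k-2} (p₋₁ = 1, q₋₁ = 0):
  k = 0: a₀ = 4; p₀/q₀ = 4/1; p₀² − 24·q₀² = 16 − 24 = -8.
  k = 1: m = 4, d = 8, a = ⌊(4 + 4)/8⌋ = 1; p/q = (1·4 + 1)/(1·1 + 0) = 5/1; p² − 24·q² = 25 − 24 = 1.
  The first convergent with p² − 24·q² = 1 gives the fundamental solution (x₁, y₁) = (5, 1).
Step 2: Apply the recurrence (x_{n+1}, y_{n+1}) = (x₁x_n + 24y₁y_n, x₁y_n + y₁x_n) repeatedly.
  From (x_1, y_1) = (5, 1): x_2 = 5·5 + 24·1·1 = 49; y_2 = 5·1 + 1·5 = 10.
  From (x_2, y_2) = (49, 10): x_3 = 5·49 + 24·1·10 = 485; y_3 = 5·10 + 1·49 = 99.
Step 3: Verify x_3² - 24·y_3² = 235225 - 235224 = 1 (should be 1). ✓

(x_1, y_1) = (5, 1); (x_3, y_3) = (485, 99).


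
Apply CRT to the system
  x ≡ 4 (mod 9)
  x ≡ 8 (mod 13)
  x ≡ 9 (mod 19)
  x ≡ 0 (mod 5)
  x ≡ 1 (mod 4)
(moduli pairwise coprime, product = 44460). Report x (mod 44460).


Product of moduli M = 9 · 13 · 19 · 5 · 4 = 44460.
Merge one congruence at a time:
  Start: x ≡ 4 (mod 9).
  Combine with x ≡ 8 (mod 13); new modulus lcm = 117.
    Write x = 4 + 9·t and substitute into x ≡ 8 (mod 13): 9·t ≡ 8 − 4 = 4 (mod 13).
    The inverse of 9 mod 13 is 3 (since 9·3 = 27 = 2·13 + 1), so t ≡ 3·4 = 12 ≡ 12 (mod 13).
    Then x = 4 + 9·12 = 112, valid modulo lcm(9, 13) = 117: x ≡ 112 (mod 117).
  Combine with x ≡ 9 (mod 19); new modulus lcm = 2223.
    Write x = 112 + 117·t and substitute into x ≡ 9 (mod 19): 117·t ≡ 9 − 112 = -103 (mod 19).
    Reduce coefficients mod 19: 3·t ≡ 11 (mod 19).
    The inverse of 3 mod 19 is 13 (since 3·13 = 39 = 2·19 + 1), so t ≡ 13·11 = 143 ≡ 10 (mod 19).
    Then x = 112 + 117·10 = 1282, valid modulo lcm(117, 19) = 2223: x ≡ 1282 (mod 2223).
  Combine with x ≡ 0 (mod 5); new modulus lcm = 11115.
    Write x = 1282 + 2223·t and substitute into x ≡ 0 (mod 5): 2223·t ≡ 0 − 1282 = -1282 (mod 5).
    Reduce coefficients mod 5: 3·t ≡ 3 (mod 5).
    The inverse of 3 mod 5 is 2 (since 3·2 = 6 = 1·5 + 1), so t ≡ 2·3 = 6 ≡ 1 (mod 5).
    Then x = 1282 + 2223·1 = 3505, valid modulo lcm(2223, 5) = 11115: x ≡ 3505 (mod 11115).
  Combine with x ≡ 1 (mod 4); new modulus lcm = 44460.
    Write x = 3505 + 11115·t and substitute into x ≡ 1 (mod 4): 11115·t ≡ 1 − 3505 = -3504 (mod 4).
    Reduce coefficients mod 4: 3·t ≡ 0 (mod 4).
    The inverse of 3 mod 4 is 3 (since 3·3 = 9 = 2·4 + 1), so t ≡ 3·0 = 0 ≡ 0 (mod 4).
    Then x = 3505 + 11115·0 = 3505, valid modulo lcm(11115, 4) = 44460: x ≡ 3505 (mod 44460).
Verify against each original: 3505 mod 9 = 4, 3505 mod 13 = 8, 3505 mod 19 = 9, 3505 mod 5 = 0, 3505 mod 4 = 1.

x ≡ 3505 (mod 44460).


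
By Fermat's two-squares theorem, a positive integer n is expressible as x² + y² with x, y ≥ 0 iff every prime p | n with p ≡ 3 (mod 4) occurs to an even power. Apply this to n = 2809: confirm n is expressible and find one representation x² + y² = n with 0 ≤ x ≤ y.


Step 1: Factor n = 2809 = 53^2.
Step 2: Check the mod-4 condition on each prime factor: 53 ≡ 1 (mod 4), exponent 2.
All primes ≡ 3 (mod 4) appear to even exponent (or don't appear), so by the two-squares theorem n IS expressible as a sum of two squares.
Step 3: Build a representation. Here n = 53 · 53 is a product of primes ≡ 1 (mod 4). Each prime p ≡ 1 (mod 4) is itself a sum of two squares; find a² by testing p − a² for a perfect square:
  53: 53 − 1² = 52, 53 − 2² = 49 = 7² ⇒ 53 = 2² + 7².
  Combine using the Brahmagupta–Fibonacci identity (a² + b²)(c² + d²) = (ac − bd)² + (ad + bc)² = (ac + bd)² + (ad − bc)²:
  53 · 53 = 2809: from (2² + 7²)(2² + 7²), take (2·2 − 7·7, 2·7 + 7·2) = (4 − 49, 14 + 14) = (-45, 28); dropping signs (only squares matter) gives (45, 28); check 45² + 28² = 2025 + 784 = 2809 ✓.
Step 4: Order so x ≤ y and verify: 28² + 45² = 784 + 2025 = 2809 = n. ✓

n = 2809 = 28² + 45² (one valid representation with x ≤ y).


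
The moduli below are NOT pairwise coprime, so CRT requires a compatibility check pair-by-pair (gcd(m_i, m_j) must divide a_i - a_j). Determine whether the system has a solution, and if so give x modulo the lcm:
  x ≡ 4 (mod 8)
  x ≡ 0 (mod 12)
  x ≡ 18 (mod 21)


Moduli 8, 12, 21 are not pairwise coprime, so CRT works modulo lcm(m_i) when all pairwise compatibility conditions hold.
Pairwise compatibility: gcd(m_i, m_j) must divide a_i - a_j for every pair.
Merge one congruence at a time:
  Start: x ≡ 4 (mod 8).
  Combine with x ≡ 0 (mod 12): gcd(8, 12) = 4; 0 - 4 = -4, which IS divisible by 4, so compatible.
    Write x = 4 + 8·t and substitute into x ≡ 0 (mod 12): 8·t ≡ 0 − 4 = -4 (mod 12).
    Divide the congruence (and modulus) by g = 4: 2·t ≡ -1 (mod 3).
    Reduce coefficients mod 3: 2·t ≡ 2 (mod 3).
    The inverse of 2 mod 3 is 2 (since 2·2 = 4 = 1·3 + 1), so t ≡ 2·2 = 4 ≡ 1 (mod 3).
    Then x = 4 + 8·1 = 12, valid modulo lcm(8, 12) = 24: x ≡ 12 (mod 24).
  Combine with x ≡ 18 (mod 21): gcd(24, 21) = 3; 18 - 12 = 6, which IS divisible by 3, so compatible.
    Write x = 12 + 24·t and substitute into x ≡ 18 (mod 21): 24·t ≡ 18 − 12 = 6 (mod 21).
    Divide the congruence (and modulus) by g = 3: 8·t ≡ 2 (mod 7).
    Reduce coefficients mod 7: 1·t ≡ 2 (mod 7).
    So t ≡ 2 (mod 7).
    Then x = 12 + 24·2 = 60, valid modulo lcm(24, 21) = 168: x ≡ 60 (mod 168).
Verify: 60 mod 8 = 4, 60 mod 12 = 0, 60 mod 21 = 18.

x ≡ 60 (mod 168).


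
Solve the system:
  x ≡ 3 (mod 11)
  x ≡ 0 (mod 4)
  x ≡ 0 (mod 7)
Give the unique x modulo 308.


Moduli 11, 4, 7 are pairwise coprime; by CRT there is a unique solution modulo M = 11 · 4 · 7 = 308.
Solve pairwise, accumulating the modulus:
  Start with x ≡ 3 (mod 11).
  Combine with x ≡ 0 (mod 4): since gcd(11, 4) = 1, we get a unique residue mod 44.
    Write x = 3 + 11·t and substitute into x ≡ 0 (mod 4): 11·t ≡ 0 − 3 = -3 (mod 4).
    Reduce coefficients mod 4: 3·t ≡ 1 (mod 4).
    The inverse of 3 mod 4 is 3 (since 3·3 = 9 = 2·4 + 1), so t ≡ 3·1 = 3 ≡ 3 (mod 4).
    Then x = 3 + 11·3 = 36, valid modulo lcm(11, 4) = 44: x ≡ 36 (mod 44).
  Combine with x ≡ 0 (mod 7): since gcd(44, 7) = 1, we get a unique residue mod 308.
    Write x = 36 + 44·t and substitute into x ≡ 0 (mod 7): 44·t ≡ 0 − 36 = -36 (mod 7).
    Reduce coefficients mod 7: 2·t ≡ 6 (mod 7).
    The inverse of 2 mod 7 is 4 (since 2·4 = 8 = 1·7 + 1), so t ≡ 4·6 = 24 ≡ 3 (mod 7).
    Then x = 36 + 44·3 = 168, valid modulo lcm(44, 7) = 308: x ≡ 168 (mod 308).
Verify: 168 mod 11 = 3 ✓, 168 mod 4 = 0 ✓, 168 mod 7 = 0 ✓.

x ≡ 168 (mod 308).


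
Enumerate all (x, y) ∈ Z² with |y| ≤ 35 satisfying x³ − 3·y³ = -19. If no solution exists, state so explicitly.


The equation is x³ - 3y³ = -19. For fixed y, x³ = 3·y³ − 19, so a solution requires the RHS to be a perfect cube.
Strategy: iterate y from -35 to 35, compute RHS = 3·y³ − 19, and check whether it is a (positive or negative) perfect cube.
Check small values of y:
  y = 0: RHS = -19 is not a perfect cube.
  y = 1: RHS = -16 is not a perfect cube.
  y = -1: RHS = -22 is not a perfect cube.
  y = 2: RHS = 5 is not a perfect cube.
  y = -2: RHS = -43 is not a perfect cube.
  y = 3: RHS = 62 is not a perfect cube.
  y = -3: RHS = -100 is not a perfect cube.
Continuing the search up to |y| = 35 finds no solutions either.
No (x, y) in the scanned range satisfies the equation.

No integer solutions with |y| ≤ 35.


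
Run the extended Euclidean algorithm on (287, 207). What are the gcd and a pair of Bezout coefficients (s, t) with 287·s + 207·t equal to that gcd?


Euclidean algorithm on (287, 207) — divide until remainder is 0:
  287 = 1 · 207 + 80
  207 = 2 · 80 + 47
  80 = 1 · 47 + 33
  47 = 1 · 33 + 14
  33 = 2 · 14 + 5
  14 = 2 · 5 + 4
  5 = 1 · 4 + 1
  4 = 4 · 1 + 0
gcd(287, 207) = 1.
Track Bezout coefficients alongside the remainders: start with r₀ = 287 = a·1 + b·0 (s = 1, t = 0) and r₁ = 207 = a·0 + b·1 (s = 0, t = 1); each new remainder r_{k+1} = r_{k-1} − q_k·r_k inherits s_{k+1} = s_{k-1} − q_k·s_k, t_{k+1} = t_{k-1} − q_k·t_k, so r_k = a·s_k + b·t_k at every step:
  q = 1: r = 80, s = 1 − 1·0 = 1, t = 0 − 1·1 = -1  (check: 287·1 + 207·(-1) = 80)
  q = 2: r = 47, s = 0 − 2·1 = -2, t = 1 − 2·(-1) = 3  (check: 287·(-2) + 207·3 = 47)
  q = 1: r = 33, s = 1 − 1·(-2) = 3, t = -1 − 1·3 = -4  (check: 287·3 + 207·(-4) = 33)
  q = 1: r = 14, s = -2 − 1·3 = -5, t = 3 − 1·(-4) = 7  (check: 287·(-5) + 207·7 = 14)
  q = 2: r = 5, s = 3 − 2·(-5) = 13, t = -4 − 2·7 = -18  (check: 287·13 + 207·(-18) = 5)
  q = 2: r = 4, s = -5 − 2·13 = -31, t = 7 − 2·(-18) = 43  (check: 287·(-31) + 207·43 = 4)
  q = 1: r = 1, s = 13 − 1·(-31) = 44, t = -18 − 1·43 = -61  (check: 287·44 + 207·(-61) = 1)
The row with r = 1 (the gcd) gives the Bezout coefficients s = 44, t = -61.
Result: 287 · (44) + 207 · (-61) = 1.

gcd(287, 207) = 1; s = 44, t = -61 (check: 287·44 + 207·(-61) = 1).


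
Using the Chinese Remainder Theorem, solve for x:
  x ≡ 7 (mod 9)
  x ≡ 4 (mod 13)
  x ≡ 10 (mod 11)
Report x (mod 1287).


Moduli 9, 13, 11 are pairwise coprime; by CRT there is a unique solution modulo M = 9 · 13 · 11 = 1287.
Solve pairwise, accumulating the modulus:
  Start with x ≡ 7 (mod 9).
  Combine with x ≡ 4 (mod 13): since gcd(9, 13) = 1, we get a unique residue mod 117.
    Write x = 7 + 9·t and substitute into x ≡ 4 (mod 13): 9·t ≡ 4 − 7 = -3 (mod 13).
    Reduce coefficients mod 13: 9·t ≡ 10 (mod 13).
    The inverse of 9 mod 13 is 3 (since 9·3 = 27 = 2·13 + 1), so t ≡ 3·10 = 30 ≡ 4 (mod 13).
    Then x = 7 + 9·4 = 43, valid modulo lcm(9, 13) = 117: x ≡ 43 (mod 117).
  Combine with x ≡ 10 (mod 11): since gcd(117, 11) = 1, we get a unique residue mod 1287.
    Write x = 43 + 117·t and substitute into x ≡ 10 (mod 11): 117·t ≡ 10 − 43 = -33 (mod 11).
    Reduce coefficients mod 11: 7·t ≡ 0 (mod 11).
    The inverse of 7 mod 11 is 8 (since 7·8 = 56 = 5·11 + 1), so t ≡ 8·0 = 0 ≡ 0 (mod 11).
    Then x = 43 + 117·0 = 43, valid modulo lcm(117, 11) = 1287: x ≡ 43 (mod 1287).
Verify: 43 mod 9 = 7 ✓, 43 mod 13 = 4 ✓, 43 mod 11 = 10 ✓.

x ≡ 43 (mod 1287).


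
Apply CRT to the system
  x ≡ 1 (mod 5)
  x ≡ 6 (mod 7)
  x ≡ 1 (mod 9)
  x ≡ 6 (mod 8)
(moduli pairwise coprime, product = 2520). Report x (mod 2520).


Product of moduli M = 5 · 7 · 9 · 8 = 2520.
Merge one congruence at a time:
  Start: x ≡ 1 (mod 5).
  Combine with x ≡ 6 (mod 7); new modulus lcm = 35.
    Write x = 1 + 5·t and substitute into x ≡ 6 (mod 7): 5·t ≡ 6 − 1 = 5 (mod 7).
    The inverse of 5 mod 7 is 3 (since 5·3 = 15 = 2·7 + 1), so t ≡ 3·5 = 15 ≡ 1 (mod 7).
    Then x = 1 + 5·1 = 6, valid modulo lcm(5, 7) = 35: x ≡ 6 (mod 35).
  Combine with x ≡ 1 (mod 9); new modulus lcm = 315.
    Write x = 6 + 35·t and substitute into x ≡ 1 (mod 9): 35·t ≡ 1 − 6 = -5 (mod 9).
    Reduce coefficients mod 9: 8·t ≡ 4 (mod 9).
    The inverse of 8 mod 9 is 8 (since 8·8 = 64 = 7·9 + 1), so t ≡ 8·4 = 32 ≡ 5 (mod 9).
    Then x = 6 + 35·5 = 181, valid modulo lcm(35, 9) = 315: x ≡ 181 (mod 315).
  Combine with x ≡ 6 (mod 8); new modulus lcm = 2520.
    Write x = 181 + 315·t and substitute into x ≡ 6 (mod 8): 315·t ≡ 6 − 181 = -175 (mod 8).
    Reduce coefficients mod 8: 3·t ≡ 1 (mod 8).
    The inverse of 3 mod 8 is 3 (since 3·3 = 9 = 1·8 + 1), so t ≡ 3·1 = 3 ≡ 3 (mod 8).
    Then x = 181 + 315·3 = 1126, valid modulo lcm(315, 8) = 2520: x ≡ 1126 (mod 2520).
Verify against each original: 1126 mod 5 = 1, 1126 mod 7 = 6, 1126 mod 9 = 1, 1126 mod 8 = 6.

x ≡ 1126 (mod 2520).


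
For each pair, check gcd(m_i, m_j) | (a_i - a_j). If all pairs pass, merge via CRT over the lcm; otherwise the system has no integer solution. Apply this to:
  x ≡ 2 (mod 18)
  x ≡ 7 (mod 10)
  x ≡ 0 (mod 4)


Moduli 18, 10, 4 are not pairwise coprime, so CRT works modulo lcm(m_i) when all pairwise compatibility conditions hold.
Pairwise compatibility: gcd(m_i, m_j) must divide a_i - a_j for every pair.
Merge one congruence at a time:
  Start: x ≡ 2 (mod 18).
  Combine with x ≡ 7 (mod 10): gcd(18, 10) = 2, and 7 - 2 = 5 is NOT divisible by 2.
    ⇒ system is inconsistent (no integer solution).

No solution (the system is inconsistent).


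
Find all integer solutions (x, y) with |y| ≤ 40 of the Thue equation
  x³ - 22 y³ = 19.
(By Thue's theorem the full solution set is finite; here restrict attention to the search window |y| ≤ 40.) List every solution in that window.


The equation is x³ - 22y³ = 19. For fixed y, x³ = 22·y³ + 19, so a solution requires the RHS to be a perfect cube.
Strategy: iterate y from -40 to 40, compute RHS = 22·y³ + 19, and check whether it is a (positive or negative) perfect cube.
Check small values of y:
  y = 0: RHS = 19 is not a perfect cube.
  y = 1: RHS = 41 is not a perfect cube.
  y = -1: RHS = -3 is not a perfect cube.
  y = 2: RHS = 195 is not a perfect cube.
  y = -2: RHS = -157 is not a perfect cube.
  y = 3: RHS = 613 is not a perfect cube.
  y = -3: RHS = -575 is not a perfect cube.
Continuing the search up to |y| = 40 finds no solutions either.
No (x, y) in the scanned range satisfies the equation.

No integer solutions with |y| ≤ 40.


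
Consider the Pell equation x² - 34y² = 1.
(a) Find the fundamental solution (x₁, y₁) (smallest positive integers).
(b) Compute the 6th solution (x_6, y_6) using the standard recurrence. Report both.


Step 1: Find the fundamental solution (x₁, y₁) of x² - 34y² = 1.
  Expand √34 as a continued fraction. a₀ = ⌊√34⌋ = 5; iterate m_{k+1} = d_k·a_k − m_k, d_{k+1} = (34 − m_{k+1}²)/d_k, a_{k+1} = ⌊(a₀ + m_{k+1})/d_{k+1}⌋ (starting m₀ = 0, d₀ = 1), with convergents p_k = a_k·p_{k-1} + p_{k-2}, q_k = a_k·q_{k-1} + q_{k-2} (p₋₁ = 1, q₋₁ = 0):
  k = 0: a₀ = 5; p₀/q₀ = 5/1; p₀² − 34·q₀² = 25 − 34 = -9.
  k = 1: m = 5, d = 9, a = ⌊(5 + 5)/9⌋ = 1; p/q = (1·5 + 1)/(1·1 + 0) = 6/1; p² − 34·q² = 36 − 34 = 2.
  k = 2: m = 4, d = 2, a = ⌊(5 + 4)/2⌋ = 4; p/q = (4·6 + 5)/(4·1 + 1) = 29/5; p² − 34·q² = 841 − 850 = -9.
  k = 3: m = 4, d = 9, a = ⌊(5 + 4)/9⌋ = 1; p/q = (1·29 + 6)/(1·5 + 1) = 35/6; p² − 34·q² = 1225 − 1224 = 1.
  The first convergent with p² − 34·q² = 1 gives the fundamental solution (x₁, y₁) = (35, 6).
Step 2: Apply the recurrence (x_{n+1}, y_{n+1}) = (x₁x_n + 34y₁y_n, x₁y_n + y₁x_n) repeatedly.
  From (x_1, y_1) = (35, 6): x_2 = 35·35 + 34·6·6 = 2449; y_2 = 35·6 + 6·35 = 420.
  From (x_2, y_2) = (2449, 420): x_3 = 35·2449 + 34·6·420 = 171395; y_3 = 35·420 + 6·2449 = 29394.
  From (x_3, y_3) = (171395, 29394): x_4 = 35·171395 + 34·6·29394 = 11995201; y_4 = 35·29394 + 6·171395 = 2057160.
  From (x_4, y_4) = (11995201, 2057160): x_5 = 35·11995201 + 34·6·2057160 = 839492675; y_5 = 35·2057160 + 6·11995201 = 143971806.
  From (x_5, y_5) = (839492675, 143971806): x_6 = 35·839492675 + 34·6·143971806 = 58752492049; y_6 = 35·143971806 + 6·839492675 = 10075969260.
Step 3: Verify x_6² - 34·y_6² = 3451855321967808218401 - 3451855321967808218400 = 1 (should be 1). ✓

(x_1, y_1) = (35, 6); (x_6, y_6) = (58752492049, 10075969260).


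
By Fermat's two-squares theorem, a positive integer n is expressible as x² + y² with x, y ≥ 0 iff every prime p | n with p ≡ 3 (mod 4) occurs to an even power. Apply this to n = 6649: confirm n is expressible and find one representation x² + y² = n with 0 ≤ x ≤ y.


Step 1: Factor n = 6649 = 61 · 109.
Step 2: Check the mod-4 condition on each prime factor: 61 ≡ 1 (mod 4), exponent 1; 109 ≡ 1 (mod 4), exponent 1.
All primes ≡ 3 (mod 4) appear to even exponent (or don't appear), so by the two-squares theorem n IS expressible as a sum of two squares.
Step 3: Build a representation. Here n = 61 · 109 is a product of primes ≡ 1 (mod 4). Each prime p ≡ 1 (mod 4) is itself a sum of two squares; find a² by testing p − a² for a perfect square:
  61: 61 − 1² = 60, 61 − 2² = 57, 61 − 3² = 52, 61 − 4² = 45, 61 − 5² = 36 = 6² ⇒ 61 = 5² + 6².
  109: 109 − 1² = 108, 109 − 2² = 105, 109 − 3² = 100 = 10² ⇒ 109 = 3² + 10².
  Combine using the Brahmagupta–Fibonacci identity (a² + b²)(c² + d²) = (ac − bd)² + (ad + bc)² = (ac + bd)² + (ad − bc)²:
  61 · 109 = 6649: from (5² + 6²)(3² + 10²), take (5·3 − 6·10, 5·10 + 6·3) = (15 − 60, 50 + 18) = (-45, 68); dropping signs (only squares matter) gives (45, 68); check 45² + 68² = 2025 + 4624 = 6649 ✓.
Step 4: Order so x ≤ y and verify: 45² + 68² = 2025 + 4624 = 6649 = n. ✓

n = 6649 = 45² + 68² (one valid representation with x ≤ y).


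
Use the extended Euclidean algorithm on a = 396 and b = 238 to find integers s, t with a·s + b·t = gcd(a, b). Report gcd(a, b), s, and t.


Euclidean algorithm on (396, 238) — divide until remainder is 0:
  396 = 1 · 238 + 158
  238 = 1 · 158 + 80
  158 = 1 · 80 + 78
  80 = 1 · 78 + 2
  78 = 39 · 2 + 0
gcd(396, 238) = 2.
Track Bezout coefficients alongside the remainders: start with r₀ = 396 = a·1 + b·0 (s = 1, t = 0) and r₁ = 238 = a·0 + b·1 (s = 0, t = 1); each new remainder r_{k+1} = r_{k-1} − q_k·r_k inherits s_{k+1} = s_{k-1} − q_k·s_k, t_{k+1} = t_{k-1} − q_k·t_k, so r_k = a·s_k + b·t_k at every step:
  q = 1: r = 158, s = 1 − 1·0 = 1, t = 0 − 1·1 = -1  (check: 396·1 + 238·(-1) = 158)
  q = 1: r = 80, s = 0 − 1·1 = -1, t = 1 − 1·(-1) = 2  (check: 396·(-1) + 238·2 = 80)
  q = 1: r = 78, s = 1 − 1·(-1) = 2, t = -1 − 1·2 = -3  (check: 396·2 + 238·(-3) = 78)
  q = 1: r = 2, s = -1 − 1·2 = -3, t = 2 − 1·(-3) = 5  (check: 396·(-3) + 238·5 = 2)
The row with r = 2 (the gcd) gives the Bezout coefficients s = -3, t = 5.
Result: 396 · (-3) + 238 · (5) = 2.

gcd(396, 238) = 2; s = -3, t = 5 (check: 396·(-3) + 238·5 = 2).


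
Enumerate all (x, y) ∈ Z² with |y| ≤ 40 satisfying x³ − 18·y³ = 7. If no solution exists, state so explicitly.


The equation is x³ - 18y³ = 7. For fixed y, x³ = 18·y³ + 7, so a solution requires the RHS to be a perfect cube.
Strategy: iterate y from -40 to 40, compute RHS = 18·y³ + 7, and check whether it is a (positive or negative) perfect cube.
Check small values of y:
  y = 0: RHS = 7 is not a perfect cube.
  y = 1: RHS = 25 is not a perfect cube.
  y = -1: RHS = -11 is not a perfect cube.
  y = 2: RHS = 151 is not a perfect cube.
  y = -2: RHS = -137 is not a perfect cube.
  y = 3: RHS = 493 is not a perfect cube.
  y = -3: RHS = -479 is not a perfect cube.
Continuing the search up to |y| = 40 finds no solutions either.
No (x, y) in the scanned range satisfies the equation.

No integer solutions with |y| ≤ 40.


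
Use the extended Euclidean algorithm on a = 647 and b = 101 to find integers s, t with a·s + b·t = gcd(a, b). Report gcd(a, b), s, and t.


Euclidean algorithm on (647, 101) — divide until remainder is 0:
  647 = 6 · 101 + 41
  101 = 2 · 41 + 19
  41 = 2 · 19 + 3
  19 = 6 · 3 + 1
  3 = 3 · 1 + 0
gcd(647, 101) = 1.
Track Bezout coefficients alongside the remainders: start with r₀ = 647 = a·1 + b·0 (s = 1, t = 0) and r₁ = 101 = a·0 + b·1 (s = 0, t = 1); each new remainder r_{k+1} = r_{k-1} − q_k·r_k inherits s_{k+1} = s_{k-1} − q_k·s_k, t_{k+1} = t_{k-1} − q_k·t_k, so r_k = a·s_k + b·t_k at every step:
  q = 6: r = 41, s = 1 − 6·0 = 1, t = 0 − 6·1 = -6  (check: 647·1 + 101·(-6) = 41)
  q = 2: r = 19, s = 0 − 2·1 = -2, t = 1 − 2·(-6) = 13  (check: 647·(-2) + 101·13 = 19)
  q = 2: r = 3, s = 1 − 2·(-2) = 5, t = -6 − 2·13 = -32  (check: 647·5 + 101·(-32) = 3)
  q = 6: r = 1, s = -2 − 6·5 = -32, t = 13 − 6·(-32) = 205  (check: 647·(-32) + 101·205 = 1)
The row with r = 1 (the gcd) gives the Bezout coefficients s = -32, t = 205.
Result: 647 · (-32) + 101 · (205) = 1.

gcd(647, 101) = 1; s = -32, t = 205 (check: 647·(-32) + 101·205 = 1).


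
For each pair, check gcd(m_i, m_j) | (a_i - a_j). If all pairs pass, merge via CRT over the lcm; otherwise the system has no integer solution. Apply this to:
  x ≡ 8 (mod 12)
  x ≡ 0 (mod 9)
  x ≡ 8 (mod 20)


Moduli 12, 9, 20 are not pairwise coprime, so CRT works modulo lcm(m_i) when all pairwise compatibility conditions hold.
Pairwise compatibility: gcd(m_i, m_j) must divide a_i - a_j for every pair.
Merge one congruence at a time:
  Start: x ≡ 8 (mod 12).
  Combine with x ≡ 0 (mod 9): gcd(12, 9) = 3, and 0 - 8 = -8 is NOT divisible by 3.
    ⇒ system is inconsistent (no integer solution).

No solution (the system is inconsistent).


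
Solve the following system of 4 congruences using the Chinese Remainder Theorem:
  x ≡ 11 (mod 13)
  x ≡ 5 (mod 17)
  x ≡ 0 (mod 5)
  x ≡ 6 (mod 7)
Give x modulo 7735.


Product of moduli M = 13 · 17 · 5 · 7 = 7735.
Merge one congruence at a time:
  Start: x ≡ 11 (mod 13).
  Combine with x ≡ 5 (mod 17); new modulus lcm = 221.
    Write x = 11 + 13·t and substitute into x ≡ 5 (mod 17): 13·t ≡ 5 − 11 = -6 (mod 17).
    Reduce coefficients mod 17: 13·t ≡ 11 (mod 17).
    The inverse of 13 mod 17 is 4 (since 13·4 = 52 = 3·17 + 1), so t ≡ 4·11 = 44 ≡ 10 (mod 17).
    Then x = 11 + 13·10 = 141, valid modulo lcm(13, 17) = 221: x ≡ 141 (mod 221).
  Combine with x ≡ 0 (mod 5); new modulus lcm = 1105.
    Write x = 141 + 221·t and substitute into x ≡ 0 (mod 5): 221·t ≡ 0 − 141 = -141 (mod 5).
    Reduce coefficients mod 5: 1·t ≡ 4 (mod 5).
    So t ≡ 4 (mod 5).
    Then x = 141 + 221·4 = 1025, valid modulo lcm(221, 5) = 1105: x ≡ 1025 (mod 1105).
  Combine with x ≡ 6 (mod 7); new modulus lcm = 7735.
    Write x = 1025 + 1105·t and substitute into x ≡ 6 (mod 7): 1105·t ≡ 6 − 1025 = -1019 (mod 7).
    Reduce coefficients mod 7: 6·t ≡ 3 (mod 7).
    The inverse of 6 mod 7 is 6 (since 6·6 = 36 = 5·7 + 1), so t ≡ 6·3 = 18 ≡ 4 (mod 7).
    Then x = 1025 + 1105·4 = 5445, valid modulo lcm(1105, 7) = 7735: x ≡ 5445 (mod 7735).
Verify against each original: 5445 mod 13 = 11, 5445 mod 17 = 5, 5445 mod 5 = 0, 5445 mod 7 = 6.

x ≡ 5445 (mod 7735).


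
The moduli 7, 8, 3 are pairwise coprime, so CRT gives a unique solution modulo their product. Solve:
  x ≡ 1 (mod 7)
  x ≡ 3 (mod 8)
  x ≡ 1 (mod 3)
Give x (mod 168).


Moduli 7, 8, 3 are pairwise coprime; by CRT there is a unique solution modulo M = 7 · 8 · 3 = 168.
Solve pairwise, accumulating the modulus:
  Start with x ≡ 1 (mod 7).
  Combine with x ≡ 3 (mod 8): since gcd(7, 8) = 1, we get a unique residue mod 56.
    Write x = 1 + 7·t and substitute into x ≡ 3 (mod 8): 7·t ≡ 3 − 1 = 2 (mod 8).
    The inverse of 7 mod 8 is 7 (since 7·7 = 49 = 6·8 + 1), so t ≡ 7·2 = 14 ≡ 6 (mod 8).
    Then x = 1 + 7·6 = 43, valid modulo lcm(7, 8) = 56: x ≡ 43 (mod 56).
  Combine with x ≡ 1 (mod 3): since gcd(56, 3) = 1, we get a unique residue mod 168.
    Write x = 43 + 56·t and substitute into x ≡ 1 (mod 3): 56·t ≡ 1 − 43 = -42 (mod 3).
    Reduce coefficients mod 3: 2·t ≡ 0 (mod 3).
    The inverse of 2 mod 3 is 2 (since 2·2 = 4 = 1·3 + 1), so t ≡ 2·0 = 0 ≡ 0 (mod 3).
    Then x = 43 + 56·0 = 43, valid modulo lcm(56, 3) = 168: x ≡ 43 (mod 168).
Verify: 43 mod 7 = 1 ✓, 43 mod 8 = 3 ✓, 43 mod 3 = 1 ✓.

x ≡ 43 (mod 168).


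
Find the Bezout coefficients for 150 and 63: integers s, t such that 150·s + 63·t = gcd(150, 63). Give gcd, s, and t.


Euclidean algorithm on (150, 63) — divide until remainder is 0:
  150 = 2 · 63 + 24
  63 = 2 · 24 + 15
  24 = 1 · 15 + 9
  15 = 1 · 9 + 6
  9 = 1 · 6 + 3
  6 = 2 · 3 + 0
gcd(150, 63) = 3.
Track Bezout coefficients alongside the remainders: start with r₀ = 150 = a·1 + b·0 (s = 1, t = 0) and r₁ = 63 = a·0 + b·1 (s = 0, t = 1); each new remainder r_{k+1} = r_{k-1} − q_k·r_k inherits s_{k+1} = s_{k-1} − q_k·s_k, t_{k+1} = t_{k-1} − q_k·t_k, so r_k = a·s_k + b·t_k at every step:
  q = 2: r = 24, s = 1 − 2·0 = 1, t = 0 − 2·1 = -2  (check: 150·1 + 63·(-2) = 24)
  q = 2: r = 15, s = 0 − 2·1 = -2, t = 1 − 2·(-2) = 5  (check: 150·(-2) + 63·5 = 15)
  q = 1: r = 9, s = 1 − 1·(-2) = 3, t = -2 − 1·5 = -7  (check: 150·3 + 63·(-7) = 9)
  q = 1: r = 6, s = -2 − 1·3 = -5, t = 5 − 1·(-7) = 12  (check: 150·(-5) + 63·12 = 6)
  q = 1: r = 3, s = 3 − 1·(-5) = 8, t = -7 − 1·12 = -19  (check: 150·8 + 63·(-19) = 3)
The row with r = 3 (the gcd) gives the Bezout coefficients s = 8, t = -19.
Result: 150 · (8) + 63 · (-19) = 3.

gcd(150, 63) = 3; s = 8, t = -19 (check: 150·8 + 63·(-19) = 3).


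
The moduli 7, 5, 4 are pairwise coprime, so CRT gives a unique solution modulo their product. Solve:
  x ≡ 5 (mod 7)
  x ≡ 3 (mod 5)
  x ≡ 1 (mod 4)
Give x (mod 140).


Moduli 7, 5, 4 are pairwise coprime; by CRT there is a unique solution modulo M = 7 · 5 · 4 = 140.
Solve pairwise, accumulating the modulus:
  Start with x ≡ 5 (mod 7).
  Combine with x ≡ 3 (mod 5): since gcd(7, 5) = 1, we get a unique residue mod 35.
    Write x = 5 + 7·t and substitute into x ≡ 3 (mod 5): 7·t ≡ 3 − 5 = -2 (mod 5).
    Reduce coefficients mod 5: 2·t ≡ 3 (mod 5).
    The inverse of 2 mod 5 is 3 (since 2·3 = 6 = 1·5 + 1), so t ≡ 3·3 = 9 ≡ 4 (mod 5).
    Then x = 5 + 7·4 = 33, valid modulo lcm(7, 5) = 35: x ≡ 33 (mod 35).
  Combine with x ≡ 1 (mod 4): since gcd(35, 4) = 1, we get a unique residue mod 140.
    Write x = 33 + 35·t and substitute into x ≡ 1 (mod 4): 35·t ≡ 1 − 33 = -32 (mod 4).
    Reduce coefficients mod 4: 3·t ≡ 0 (mod 4).
    The inverse of 3 mod 4 is 3 (since 3·3 = 9 = 2·4 + 1), so t ≡ 3·0 = 0 ≡ 0 (mod 4).
    Then x = 33 + 35·0 = 33, valid modulo lcm(35, 4) = 140: x ≡ 33 (mod 140).
Verify: 33 mod 7 = 5 ✓, 33 mod 5 = 3 ✓, 33 mod 4 = 1 ✓.

x ≡ 33 (mod 140).


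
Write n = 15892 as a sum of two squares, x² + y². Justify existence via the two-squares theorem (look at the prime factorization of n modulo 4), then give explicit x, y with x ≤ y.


Step 1: Factor n = 15892 = 2^2 · 29 · 137.
Step 2: Check the mod-4 condition on each prime factor: 2 = 2 (special); 29 ≡ 1 (mod 4), exponent 1; 137 ≡ 1 (mod 4), exponent 1.
All primes ≡ 3 (mod 4) appear to even exponent (or don't appear), so by the two-squares theorem n IS expressible as a sum of two squares.
Step 3: Build a representation. Group n = k² · m with k = 2 and m = 29 · 137 = 3973 (a product of primes ≡ 1 (mod 4)); a representation of m scales to one of n via (k·x)² + (k·y)² = k²(x² + y²). Each prime p ≡ 1 (mod 4) is itself a sum of two squares; find a² by testing p − a² for a perfect square:
  29: 29 − 1² = 28, 29 − 2² = 25 = 5² ⇒ 29 = 2² + 5².
  137: 137 − 1² = 136, 137 − 2² = 133, 137 − 3² = 128, 137 − 4² = 121 = 11² ⇒ 137 = 4² + 11².
  Combine using the Brahmagupta–Fibonacci identity (a² + b²)(c² + d²) = (ac − bd)² + (ad + bc)² = (ac + bd)² + (ad − bc)²:
  29 · 137 = 3973: from (2² + 5²)(4² + 11²), take (2·4 − 5·11, 2·11 + 5·4) = (8 − 55, 22 + 20) = (-47, 42); dropping signs (only squares matter) gives (47, 42); check 47² + 42² = 2209 + 1764 = 3973 ✓.
  Scale by k = 2: (2·47, 2·42) = (94, 84).
Step 4: Order so x ≤ y and verify: 84² + 94² = 7056 + 8836 = 15892 = n. ✓

n = 15892 = 84² + 94² (one valid representation with x ≤ y).


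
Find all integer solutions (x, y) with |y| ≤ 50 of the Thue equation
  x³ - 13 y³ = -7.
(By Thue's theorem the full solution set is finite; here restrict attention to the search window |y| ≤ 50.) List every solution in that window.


The equation is x³ - 13y³ = -7. For fixed y, x³ = 13·y³ − 7, so a solution requires the RHS to be a perfect cube.
Strategy: iterate y from -50 to 50, compute RHS = 13·y³ − 7, and check whether it is a (positive or negative) perfect cube.
Check small values of y:
  y = 0: RHS = -7 is not a perfect cube.
  y = 1: RHS = 6 is not a perfect cube.
  y = -1: RHS = -20 is not a perfect cube.
  y = 2: RHS = 97 is not a perfect cube.
  y = -2: RHS = -111 is not a perfect cube.
  y = 3: RHS = 344 is not a perfect cube.
  y = -3: RHS = -358 is not a perfect cube.
Continuing the search up to |y| = 50 finds no solutions either.
No (x, y) in the scanned range satisfies the equation.

No integer solutions with |y| ≤ 50.


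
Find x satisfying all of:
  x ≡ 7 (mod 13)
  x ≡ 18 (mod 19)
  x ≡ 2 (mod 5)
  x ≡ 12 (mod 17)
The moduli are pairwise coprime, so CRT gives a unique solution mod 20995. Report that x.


Product of moduli M = 13 · 19 · 5 · 17 = 20995.
Merge one congruence at a time:
  Start: x ≡ 7 (mod 13).
  Combine with x ≡ 18 (mod 19); new modulus lcm = 247.
    Write x = 7 + 13·t and substitute into x ≡ 18 (mod 19): 13·t ≡ 18 − 7 = 11 (mod 19).
    The inverse of 13 mod 19 is 3 (since 13·3 = 39 = 2·19 + 1), so t ≡ 3·11 = 33 ≡ 14 (mod 19).
    Then x = 7 + 13·14 = 189, valid modulo lcm(13, 19) = 247: x ≡ 189 (mod 247).
  Combine with x ≡ 2 (mod 5); new modulus lcm = 1235.
    Write x = 189 + 247·t and substitute into x ≡ 2 (mod 5): 247·t ≡ 2 − 189 = -187 (mod 5).
    Reduce coefficients mod 5: 2·t ≡ 3 (mod 5).
    The inverse of 2 mod 5 is 3 (since 2·3 = 6 = 1·5 + 1), so t ≡ 3·3 = 9 ≡ 4 (mod 5).
    Then x = 189 + 247·4 = 1177, valid modulo lcm(247, 5) = 1235: x ≡ 1177 (mod 1235).
  Combine with x ≡ 12 (mod 17); new modulus lcm = 20995.
    Write x = 1177 + 1235·t and substitute into x ≡ 12 (mod 17): 1235·t ≡ 12 − 1177 = -1165 (mod 17).
    Reduce coefficients mod 17: 11·t ≡ 8 (mod 17).
    The inverse of 11 mod 17 is 14 (since 11·14 = 154 = 9·17 + 1), so t ≡ 14·8 = 112 ≡ 10 (mod 17).
    Then x = 1177 + 1235·10 = 13527, valid modulo lcm(1235, 17) = 20995: x ≡ 13527 (mod 20995).
Verify against each original: 13527 mod 13 = 7, 13527 mod 19 = 18, 13527 mod 5 = 2, 13527 mod 17 = 12.

x ≡ 13527 (mod 20995).


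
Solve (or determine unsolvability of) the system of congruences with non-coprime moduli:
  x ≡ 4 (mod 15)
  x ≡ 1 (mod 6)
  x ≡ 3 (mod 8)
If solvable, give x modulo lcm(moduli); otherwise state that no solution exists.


Moduli 15, 6, 8 are not pairwise coprime, so CRT works modulo lcm(m_i) when all pairwise compatibility conditions hold.
Pairwise compatibility: gcd(m_i, m_j) must divide a_i - a_j for every pair.
Merge one congruence at a time:
  Start: x ≡ 4 (mod 15).
  Combine with x ≡ 1 (mod 6): gcd(15, 6) = 3; 1 - 4 = -3, which IS divisible by 3, so compatible.
    Write x = 4 + 15·t and substitute into x ≡ 1 (mod 6): 15·t ≡ 1 − 4 = -3 (mod 6).
    Divide the congruence (and modulus) by g = 3: 5·t ≡ -1 (mod 2).
    Reduce coefficients mod 2: 1·t ≡ 1 (mod 2).
    So t ≡ 1 (mod 2).
    Then x = 4 + 15·1 = 19, valid modulo lcm(15, 6) = 30: x ≡ 19 (mod 30).
  Combine with x ≡ 3 (mod 8): gcd(30, 8) = 2; 3 - 19 = -16, which IS divisible by 2, so compatible.
    Write x = 19 + 30·t and substitute into x ≡ 3 (mod 8): 30·t ≡ 3 − 19 = -16 (mod 8).
    Divide the congruence (and modulus) by g = 2: 15·t ≡ -8 (mod 4).
    Reduce coefficients mod 4: 3·t ≡ 0 (mod 4).
    The inverse of 3 mod 4 is 3 (since 3·3 = 9 = 2·4 + 1), so t ≡ 3·0 = 0 ≡ 0 (mod 4).
    Then x = 19 + 30·0 = 19, valid modulo lcm(30, 8) = 120: x ≡ 19 (mod 120).
Verify: 19 mod 15 = 4, 19 mod 6 = 1, 19 mod 8 = 3.

x ≡ 19 (mod 120).
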